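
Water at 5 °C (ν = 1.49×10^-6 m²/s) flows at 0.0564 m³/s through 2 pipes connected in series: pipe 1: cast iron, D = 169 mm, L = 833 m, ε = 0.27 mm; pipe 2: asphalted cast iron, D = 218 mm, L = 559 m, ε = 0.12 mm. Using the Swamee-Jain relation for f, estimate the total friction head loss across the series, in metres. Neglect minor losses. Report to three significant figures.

H ≈ 42.2 m

Pipe 1: V = 2.514 m/s, Re = 2.85×10^5, ε/D = 0.00160, f = 0.02297, h_1 = f(L/D)V²/2g = 36.48 m
Pipe 2: V = 1.511 m/s, Re = 2.21×10^5, ε/D = 5.50×10^-4, f = 0.01903, h_2 = f(L/D)V²/2g = 5.680 m
Series → Q common, losses add: H = Σh = 42.16 m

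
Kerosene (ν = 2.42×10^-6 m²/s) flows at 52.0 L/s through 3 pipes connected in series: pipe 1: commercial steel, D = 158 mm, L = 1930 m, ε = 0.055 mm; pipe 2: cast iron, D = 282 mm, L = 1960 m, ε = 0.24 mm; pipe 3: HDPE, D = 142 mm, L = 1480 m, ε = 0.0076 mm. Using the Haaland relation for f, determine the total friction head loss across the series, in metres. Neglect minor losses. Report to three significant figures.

Pipe 1: V = 2.652 m/s, Re = 1.73×10^5, ε/D = 3.48×10^-4, f = 0.01808, h_1 = f(L/D)V²/2g = 79.16 m
Pipe 2: V = 0.8326 m/s, Re = 9.70×10^4, ε/D = 8.51×10^-4, f = 0.02150, h_2 = f(L/D)V²/2g = 5.280 m
Pipe 3: V = 3.283 m/s, Re = 1.93×10^5, ε/D = 5.35×10^-5, f = 0.01596, h_3 = f(L/D)V²/2g = 91.42 m
Series → Q common, losses add: H = Σh = 175.9 m

H ≈ 176 m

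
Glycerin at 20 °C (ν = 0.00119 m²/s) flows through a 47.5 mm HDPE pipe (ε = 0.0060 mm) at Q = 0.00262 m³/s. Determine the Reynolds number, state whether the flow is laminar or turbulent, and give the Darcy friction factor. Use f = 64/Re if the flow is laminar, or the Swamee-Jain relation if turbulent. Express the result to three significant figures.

Re ≈ 59.0; laminar; f = 64/Re ≈ 1.08

V = 4Q/(πD²) = 1.479 m/s
Re = VD/ν = 1.479·0.0475/0.00119 = 59.0
Re < 2300 → laminar → f = 64/Re = 1.084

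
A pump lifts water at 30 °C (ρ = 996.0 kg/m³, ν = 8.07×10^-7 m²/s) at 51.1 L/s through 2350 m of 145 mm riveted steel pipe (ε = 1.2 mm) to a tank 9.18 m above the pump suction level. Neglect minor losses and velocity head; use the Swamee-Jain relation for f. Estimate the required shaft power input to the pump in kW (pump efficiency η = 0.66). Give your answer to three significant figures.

P_shaft ≈ 221 kW

V = 4Q/(πD²) = 3.095 m/s; Re = 5.56×10^5; ε/D = 0.00828; f = 0.03579
h_f = f(L/D)V²/2g = 283.1 m
Total head H = z + h_f = 9.18 + 283.1 = 292.3 m
P_hyd = ρgQH = 996.0·9.81·0.0511·292.3 = 145.9 kW
P_shaft = P_hyd/η = 145.9/0.66 = 221.1 kW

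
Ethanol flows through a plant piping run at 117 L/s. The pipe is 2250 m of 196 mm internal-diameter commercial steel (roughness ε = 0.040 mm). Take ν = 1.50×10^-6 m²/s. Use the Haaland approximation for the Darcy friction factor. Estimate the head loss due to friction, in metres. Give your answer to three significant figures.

h_f ≈ 135 m

V = 4Q/(πD²) = 4·0.117/(π·0.196²) = 3.878 m/s
Re = VD/ν = 3.878·0.196/1.50×10^-6 = 5.07×10^5 → turbulent
ε/D = 0.040/196 = 2.04×10^-4
Haaland: f = 0.01531
h_f = f(L/D)V²/(2g) = 0.01531·(2250/0.196)·3.878²/(2·9.81) = 134.7 m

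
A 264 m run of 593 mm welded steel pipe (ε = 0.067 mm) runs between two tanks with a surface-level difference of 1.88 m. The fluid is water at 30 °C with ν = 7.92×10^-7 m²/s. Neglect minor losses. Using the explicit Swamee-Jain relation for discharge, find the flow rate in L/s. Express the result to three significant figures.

Q ≈ 696 L/s

Swamee-Jain (Type II): Q = -0.965·√(gD⁵h_f/L)·ln[ε/(3.7D) + √(3.17ν²L/(gD³h_f))]
√(gD⁵h_f/L) = √(9.81·0.593⁵·1.88/264) = 0.07157
ε/(3.7D) = 3.05×10^-5; √(3.17ν²L/(gD³h_f)) = 1.17×10^-5
Q = -0.965·0.07157·ln(4.222×10^-5) = 0.6957 m³/s
Check: V = 2.52 m/s, Re = 1.89×10^6, f = 0.01314, h_f = 1.89 m ≈ 1.88 m ✓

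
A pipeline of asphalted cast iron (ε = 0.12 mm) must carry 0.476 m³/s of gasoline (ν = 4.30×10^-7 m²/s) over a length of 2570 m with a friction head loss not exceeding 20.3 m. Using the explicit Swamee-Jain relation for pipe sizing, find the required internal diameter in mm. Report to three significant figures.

Swamee-Jain (Type III): D = 0.66·[ε^1.25·(LQ²/(gh_f))^4.75 + ν·Q^9.4·(L/(gh_f))^5.2]^0.04
LQ²/(gh_f) = 2.924; L/(gh_f) = 12.91
Term 1 = ε^1.25·(…)^4.75 = 0.00205; Term 2 = ν·Q^9.4·(…)^5.2 = 2.39×10^-4
D = 0.66·(0.00205 + 2.39×10^-4)^0.04 = 0.5176 m = 518 mm
Check: V = 2.26 m/s, Re = 2.72×10^6, f = 0.01456, h_f = 18.9 m ≈ 20.3 m ✓

D ≈ 518 mm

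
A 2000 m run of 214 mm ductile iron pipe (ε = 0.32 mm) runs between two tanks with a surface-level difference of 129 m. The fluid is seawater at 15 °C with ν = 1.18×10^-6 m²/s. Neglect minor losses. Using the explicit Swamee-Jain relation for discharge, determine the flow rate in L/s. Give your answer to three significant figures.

Swamee-Jain (Type II): Q = -0.965·√(gD⁵h_f/L)·ln[ε/(3.7D) + √(3.17ν²L/(gD³h_f))]
√(gD⁵h_f/L) = √(9.81·0.214⁵·129/2000) = 0.01685
ε/(3.7D) = 4.04×10^-4; √(3.17ν²L/(gD³h_f)) = 2.67×10^-5
Q = -0.965·0.01685·ln(4.308×10^-4) = 0.1260 m³/s
Check: V = 3.50 m/s, Re = 6.35×10^5, f = 0.02217, h_f = 130 m ≈ 129 m ✓

Q ≈ 126 L/s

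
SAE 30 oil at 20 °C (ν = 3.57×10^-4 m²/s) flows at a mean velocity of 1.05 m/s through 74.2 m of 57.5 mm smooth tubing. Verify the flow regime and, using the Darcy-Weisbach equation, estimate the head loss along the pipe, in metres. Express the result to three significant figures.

h_f ≈ 27.4 m

Re = VD/ν = 1.05·0.05750/3.57×10^-4 = 169 → laminar (Re < 2300)
f = 64/Re = 0.3784
h_f = f(L/D)V²/(2g) = 0.3784·(74.2/0.05750)·1.05²/(2·9.81) = 27.44 m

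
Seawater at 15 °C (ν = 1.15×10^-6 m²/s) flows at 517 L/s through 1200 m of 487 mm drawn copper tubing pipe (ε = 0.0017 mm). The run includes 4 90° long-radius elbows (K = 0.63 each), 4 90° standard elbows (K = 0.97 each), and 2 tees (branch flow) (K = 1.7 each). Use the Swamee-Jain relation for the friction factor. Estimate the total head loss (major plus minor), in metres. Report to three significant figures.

H_L ≈ 14.9 m

V = 4Q/(πD²) = 2.776 m/s; V²/2g = 0.3926 m
Re = 1.18×10^6, ε/D = 3.49×10^-6 → f = 0.01139 (Swamee-Jain)
Major: h_f = f(L/D)·V²/2g = 0.01139·2464·0.3926 = 11.02 m
Minor: ΣK = 9.80; h_m = ΣK·V²/2g = 3.848 m
Total H_L = 11.02 + 3.848 = 14.87 m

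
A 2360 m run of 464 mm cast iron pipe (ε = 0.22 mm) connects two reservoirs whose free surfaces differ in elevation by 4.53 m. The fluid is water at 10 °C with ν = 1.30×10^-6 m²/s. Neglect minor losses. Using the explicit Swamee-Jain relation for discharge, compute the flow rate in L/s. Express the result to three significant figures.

Swamee-Jain (Type II): Q = -0.965·√(gD⁵h_f/L)·ln[ε/(3.7D) + √(3.17ν²L/(gD³h_f))]
√(gD⁵h_f/L) = √(9.81·0.464⁵·4.53/2360) = 0.02012
ε/(3.7D) = 1.28×10^-4; √(3.17ν²L/(gD³h_f)) = 5.34×10^-5
Q = -0.965·0.02012·ln(1.815×10^-4) = 0.1673 m³/s
Check: V = 0.989 m/s, Re = 3.53×10^5, f = 0.01797, h_f = 4.56 m ≈ 4.53 m ✓

Q ≈ 167 L/s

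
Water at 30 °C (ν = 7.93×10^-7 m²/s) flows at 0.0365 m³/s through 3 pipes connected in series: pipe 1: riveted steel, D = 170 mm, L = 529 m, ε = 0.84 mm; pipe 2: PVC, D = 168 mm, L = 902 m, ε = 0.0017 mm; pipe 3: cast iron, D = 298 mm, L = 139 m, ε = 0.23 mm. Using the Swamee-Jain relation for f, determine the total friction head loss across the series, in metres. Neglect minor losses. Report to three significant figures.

H ≈ 23.2 m

Pipe 1: V = 1.608 m/s, Re = 3.45×10^5, ε/D = 0.00494, f = 0.03066, h_1 = f(L/D)V²/2g = 12.58 m
Pipe 2: V = 1.647 m/s, Re = 3.49×10^5, ε/D = 1.01×10^-5, f = 0.01411, h_2 = f(L/D)V²/2g = 10.47 m
Pipe 3: V = 0.5233 m/s, Re = 1.97×10^5, ε/D = 7.72×10^-4, f = 0.02026, h_3 = f(L/D)V²/2g = 0.1319 m
Series → Q common, losses add: H = Σh = 23.17 m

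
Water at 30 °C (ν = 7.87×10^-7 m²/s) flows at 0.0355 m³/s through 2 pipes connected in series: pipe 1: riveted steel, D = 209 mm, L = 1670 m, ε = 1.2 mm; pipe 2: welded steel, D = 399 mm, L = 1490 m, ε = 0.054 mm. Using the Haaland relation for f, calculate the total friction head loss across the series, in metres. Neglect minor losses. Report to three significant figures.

Pipe 1: V = 1.035 m/s, Re = 2.75×10^5, ε/D = 0.00574, f = 0.03203, h_1 = f(L/D)V²/2g = 13.97 m
Pipe 2: V = 0.2839 m/s, Re = 1.44×10^5, ε/D = 1.35×10^-4, f = 0.01731, h_2 = f(L/D)V²/2g = 0.2655 m
Series → Q common, losses add: H = Σh = 14.23 m

H ≈ 14.2 m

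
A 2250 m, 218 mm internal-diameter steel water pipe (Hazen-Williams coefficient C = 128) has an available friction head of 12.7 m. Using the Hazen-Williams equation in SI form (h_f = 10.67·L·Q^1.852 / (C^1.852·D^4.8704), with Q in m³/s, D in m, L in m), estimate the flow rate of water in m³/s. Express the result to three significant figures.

Rearranging: Q = [h_f·C^1.852·D^4.8704 / (10.67·L)]^(1/1.852)
Q = [12.7·128^1.852·0.218^4.8704 / (10.67·2250)]^0.540 = 0.03965 m³/s

Q ≈ 0.0397 m³/s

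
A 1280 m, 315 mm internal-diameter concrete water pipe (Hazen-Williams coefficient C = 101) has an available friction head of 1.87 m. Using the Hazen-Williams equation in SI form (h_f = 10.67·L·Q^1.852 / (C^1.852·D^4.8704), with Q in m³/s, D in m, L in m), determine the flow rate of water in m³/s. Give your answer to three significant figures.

Q ≈ 0.0397 m³/s

Rearranging: Q = [h_f·C^1.852·D^4.8704 / (10.67·L)]^(1/1.852)
Q = [1.87·101^1.852·0.315^4.8704 / (10.67·1280)]^0.540 = 0.03970 m³/s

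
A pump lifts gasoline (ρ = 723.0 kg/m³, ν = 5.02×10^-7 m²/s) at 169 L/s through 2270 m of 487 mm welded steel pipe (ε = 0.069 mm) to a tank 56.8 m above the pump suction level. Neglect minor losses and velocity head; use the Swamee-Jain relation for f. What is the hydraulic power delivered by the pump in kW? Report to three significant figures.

P_hyd ≈ 71.4 kW

V = 4Q/(πD²) = 0.9073 m/s; Re = 8.80×10^5; ε/D = 1.42×10^-4; f = 0.01421
h_f = f(L/D)V²/2g = 2.779 m
Total head H = z + h_f = 56.8 + 2.779 = 59.58 m
P_hyd = ρgQH = 723.0·9.81·0.169·59.58 = 71.41 kW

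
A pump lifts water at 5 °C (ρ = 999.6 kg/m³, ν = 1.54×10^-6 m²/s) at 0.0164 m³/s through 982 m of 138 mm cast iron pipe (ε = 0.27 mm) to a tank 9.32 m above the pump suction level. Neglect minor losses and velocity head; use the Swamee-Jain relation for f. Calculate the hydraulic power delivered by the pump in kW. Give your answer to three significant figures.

P_hyd ≈ 3.27 kW

V = 4Q/(πD²) = 1.096 m/s; Re = 9.83×10^4; ε/D = 0.00196; f = 0.02525
h_f = f(L/D)V²/2g = 11.01 m
Total head H = z + h_f = 9.32 + 11.01 = 20.33 m
P_hyd = ρgQH = 999.6·9.81·0.0164·20.33 = 3.269 kW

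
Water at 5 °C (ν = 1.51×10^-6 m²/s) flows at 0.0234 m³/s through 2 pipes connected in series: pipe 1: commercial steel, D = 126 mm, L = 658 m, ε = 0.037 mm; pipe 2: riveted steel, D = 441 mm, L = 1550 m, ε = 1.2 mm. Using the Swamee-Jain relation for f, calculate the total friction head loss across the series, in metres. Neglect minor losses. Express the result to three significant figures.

H ≈ 17.3 m

Pipe 1: V = 1.877 m/s, Re = 1.57×10^5, ε/D = 2.94×10^-4, f = 0.01828, h_1 = f(L/D)V²/2g = 17.14 m
Pipe 2: V = 0.1532 m/s, Re = 4.47×10^4, ε/D = 0.00272, f = 0.02863, h_2 = f(L/D)V²/2g = 0.1204 m
Series → Q common, losses add: H = Σh = 17.26 m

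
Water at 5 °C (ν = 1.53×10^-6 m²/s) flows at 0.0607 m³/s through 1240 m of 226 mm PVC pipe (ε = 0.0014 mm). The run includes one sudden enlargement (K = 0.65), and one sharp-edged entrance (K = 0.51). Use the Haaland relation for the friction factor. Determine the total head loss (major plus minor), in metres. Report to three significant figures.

V = 4Q/(πD²) = 1.513 m/s; V²/2g = 0.1167 m
Re = 2.24×10^5, ε/D = 6.19×10^-6 → f = 0.01521 (Haaland)
Major: h_f = f(L/D)·V²/2g = 0.01521·5487·0.1167 = 9.737 m
Minor: ΣK = 1.16; h_m = ΣK·V²/2g = 0.1354 m
Total H_L = 9.737 + 0.1354 = 9.873 m

H_L ≈ 9.87 m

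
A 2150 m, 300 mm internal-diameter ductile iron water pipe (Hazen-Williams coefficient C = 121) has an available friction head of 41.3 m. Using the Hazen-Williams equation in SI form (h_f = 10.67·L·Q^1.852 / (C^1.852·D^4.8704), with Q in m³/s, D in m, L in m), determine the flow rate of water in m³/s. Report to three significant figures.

Q ≈ 0.168 m³/s

Rearranging: Q = [h_f·C^1.852·D^4.8704 / (10.67·L)]^(1/1.852)
Q = [41.3·121^1.852·0.300^4.8704 / (10.67·2150)]^0.540 = 0.1682 m³/s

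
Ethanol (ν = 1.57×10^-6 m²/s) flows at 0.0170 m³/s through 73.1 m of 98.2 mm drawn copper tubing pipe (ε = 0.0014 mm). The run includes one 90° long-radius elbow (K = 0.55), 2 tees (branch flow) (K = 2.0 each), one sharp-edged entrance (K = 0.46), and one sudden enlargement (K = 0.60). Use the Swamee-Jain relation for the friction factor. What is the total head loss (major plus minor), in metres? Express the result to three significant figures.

H_L ≈ 4.65 m

V = 4Q/(πD²) = 2.245 m/s; V²/2g = 0.2568 m
Re = 1.40×10^5, ε/D = 1.43×10^-5 → f = 0.01677 (Swamee-Jain)
Major: h_f = f(L/D)·V²/2g = 0.01677·744.4·0.2568 = 3.205 m
Minor: ΣK = 5.61; h_m = ΣK·V²/2g = 1.441 m
Total H_L = 3.205 + 1.441 = 4.646 m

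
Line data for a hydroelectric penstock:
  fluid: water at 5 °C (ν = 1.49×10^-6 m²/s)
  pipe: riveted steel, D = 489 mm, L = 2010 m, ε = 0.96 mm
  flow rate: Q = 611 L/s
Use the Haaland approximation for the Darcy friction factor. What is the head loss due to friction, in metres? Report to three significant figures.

V = 4Q/(πD²) = 4·0.611/(π·0.489²) = 3.253 m/s
Re = VD/ν = 3.253·0.489/1.49×10^-6 = 1.07×10^6 → turbulent
ε/D = 0.96/489 = 0.00196
Haaland: f = 0.02351
h_f = f(L/D)V²/(2g) = 0.02351·(2010/0.489)·3.253²/(2·9.81) = 52.12 m

h_f ≈ 52.1 m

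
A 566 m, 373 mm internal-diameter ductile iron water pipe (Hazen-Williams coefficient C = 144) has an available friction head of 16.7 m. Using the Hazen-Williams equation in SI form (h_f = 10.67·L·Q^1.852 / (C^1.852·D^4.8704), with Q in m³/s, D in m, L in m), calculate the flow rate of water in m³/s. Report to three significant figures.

Q ≈ 0.447 m³/s

Rearranging: Q = [h_f·C^1.852·D^4.8704 / (10.67·L)]^(1/1.852)
Q = [16.7·144^1.852·0.373^4.8704 / (10.67·566)]^0.540 = 0.4474 m³/s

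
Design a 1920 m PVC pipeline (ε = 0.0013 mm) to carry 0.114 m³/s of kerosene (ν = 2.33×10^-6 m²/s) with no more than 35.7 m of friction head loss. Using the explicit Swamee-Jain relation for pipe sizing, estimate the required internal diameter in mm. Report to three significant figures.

D ≈ 247 mm

Swamee-Jain (Type III): D = 0.66·[ε^1.25·(LQ²/(gh_f))^4.75 + ν·Q^9.4·(L/(gh_f))^5.2]^0.04
LQ²/(gh_f) = 0.07125; L/(gh_f) = 5.482
Term 1 = ε^1.25·(…)^4.75 = 1.56×10^-13; Term 2 = ν·Q^9.4·(…)^5.2 = 2.21×10^-11
D = 0.66·(1.56×10^-13 + 2.21×10^-11)^0.04 = 0.2474 m = 247 mm
Check: V = 2.37 m/s, Re = 2.52×10^5, f = 0.01491, h_f = 33.2 m ≈ 35.7 m ✓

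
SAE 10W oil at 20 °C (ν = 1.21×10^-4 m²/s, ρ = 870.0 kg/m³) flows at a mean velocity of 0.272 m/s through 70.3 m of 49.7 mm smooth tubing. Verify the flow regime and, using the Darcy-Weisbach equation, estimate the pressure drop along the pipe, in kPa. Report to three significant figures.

Re = VD/ν = 0.272·0.04970/1.21×10^-4 = 112 → laminar (Re < 2300)
f = 64/Re = 0.5728
h_f = f(L/D)V²/(2g) = 0.5728·(70.3/0.04970)·0.272²/(2·9.81) = 3.055 m
Δp = ρg·h_f = 870.0·9.81·3.055 = 26.08 kPa

Δp ≈ 26.1 kPa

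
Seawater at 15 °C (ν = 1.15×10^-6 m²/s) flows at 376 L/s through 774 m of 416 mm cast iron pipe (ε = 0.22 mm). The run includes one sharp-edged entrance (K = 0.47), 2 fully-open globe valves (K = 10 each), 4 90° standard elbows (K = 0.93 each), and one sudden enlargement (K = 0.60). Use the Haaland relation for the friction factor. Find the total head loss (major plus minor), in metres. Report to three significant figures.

V = 4Q/(πD²) = 2.766 m/s; V²/2g = 0.3901 m
Re = 1.00×10^6, ε/D = 5.29×10^-4 → f = 0.01737 (Haaland)
Major: h_f = f(L/D)·V²/2g = 0.01737·1861·0.3901 = 12.60 m
Minor: ΣK = 24.8; h_m = ΣK·V²/2g = 9.669 m
Total H_L = 12.60 + 9.669 = 22.27 m

H_L ≈ 22.3 m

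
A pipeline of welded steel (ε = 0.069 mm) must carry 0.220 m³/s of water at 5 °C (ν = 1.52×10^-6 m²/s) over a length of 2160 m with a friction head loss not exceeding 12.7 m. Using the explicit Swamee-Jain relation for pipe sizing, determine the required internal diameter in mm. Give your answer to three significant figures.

D ≈ 407 mm

Swamee-Jain (Type III): D = 0.66·[ε^1.25·(LQ²/(gh_f))^4.75 + ν·Q^9.4·(L/(gh_f))^5.2]^0.04
LQ²/(gh_f) = 0.8391; L/(gh_f) = 17.34
Term 1 = ε^1.25·(…)^4.75 = 2.73×10^-6; Term 2 = ν·Q^9.4·(…)^5.2 = 2.78×10^-6
D = 0.66·(2.73×10^-6 + 2.78×10^-6)^0.04 = 0.4066 m = 407 mm
Check: V = 1.69 m/s, Re = 4.53×10^5, f = 0.01536, h_f = 11.9 m ≈ 12.7 m ✓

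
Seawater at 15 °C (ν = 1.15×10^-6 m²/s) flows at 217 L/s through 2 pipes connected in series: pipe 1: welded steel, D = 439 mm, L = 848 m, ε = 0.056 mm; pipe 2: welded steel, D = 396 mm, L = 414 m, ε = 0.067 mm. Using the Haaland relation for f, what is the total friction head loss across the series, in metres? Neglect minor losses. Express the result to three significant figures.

Pipe 1: V = 1.434 m/s, Re = 5.47×10^5, ε/D = 1.28×10^-4, f = 0.01443, h_1 = f(L/D)V²/2g = 2.920 m
Pipe 2: V = 1.762 m/s, Re = 6.07×10^5, ε/D = 1.69×10^-4, f = 0.01475, h_2 = f(L/D)V²/2g = 2.439 m
Series → Q common, losses add: H = Σh = 5.360 m

H ≈ 5.36 m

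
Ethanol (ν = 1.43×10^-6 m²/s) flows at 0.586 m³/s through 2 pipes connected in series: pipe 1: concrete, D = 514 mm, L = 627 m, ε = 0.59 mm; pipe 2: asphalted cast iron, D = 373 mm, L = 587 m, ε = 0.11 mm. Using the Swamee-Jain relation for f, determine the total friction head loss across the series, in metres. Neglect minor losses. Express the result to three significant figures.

Pipe 1: V = 2.824 m/s, Re = 1.02×10^6, ε/D = 0.00115, f = 0.02067, h_1 = f(L/D)V²/2g = 10.25 m
Pipe 2: V = 5.363 m/s, Re = 1.40×10^6, ε/D = 2.95×10^-4, f = 0.01551, h_2 = f(L/D)V²/2g = 35.77 m
Series → Q common, losses add: H = Σh = 46.02 m

H ≈ 46.0 m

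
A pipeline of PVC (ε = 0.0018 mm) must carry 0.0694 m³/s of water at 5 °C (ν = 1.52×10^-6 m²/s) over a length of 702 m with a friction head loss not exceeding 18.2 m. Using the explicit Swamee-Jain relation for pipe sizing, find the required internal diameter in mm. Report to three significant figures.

Swamee-Jain (Type III): D = 0.66·[ε^1.25·(LQ²/(gh_f))^4.75 + ν·Q^9.4·(L/(gh_f))^5.2]^0.04
LQ²/(gh_f) = 0.01894; L/(gh_f) = 3.932
Term 1 = ε^1.25·(…)^4.75 = 4.33×10^-16; Term 2 = ν·Q^9.4·(…)^5.2 = 2.41×10^-14
D = 0.66·(4.33×10^-16 + 2.41×10^-14)^0.04 = 0.1884 m = 188 mm
Check: V = 2.49 m/s, Re = 3.09×10^5, f = 0.01441, h_f = 17.0 m ≈ 18.2 m ✓

D ≈ 188 mm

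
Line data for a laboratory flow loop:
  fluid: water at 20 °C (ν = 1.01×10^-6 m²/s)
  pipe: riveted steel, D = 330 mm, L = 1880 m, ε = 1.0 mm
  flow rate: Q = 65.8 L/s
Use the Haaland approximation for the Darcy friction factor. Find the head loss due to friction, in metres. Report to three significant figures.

V = 4Q/(πD²) = 4·0.0658/(π·0.330²) = 0.7693 m/s
Re = VD/ν = 0.7693·0.330/1.01×10^-6 = 2.51×10^5 → turbulent
ε/D = 1.0/330 = 0.00303
Haaland: f = 0.02677
h_f = f(L/D)V²/(2g) = 0.02677·(1880/0.330)·0.7693²/(2·9.81) = 4.600 m

h_f ≈ 4.60 m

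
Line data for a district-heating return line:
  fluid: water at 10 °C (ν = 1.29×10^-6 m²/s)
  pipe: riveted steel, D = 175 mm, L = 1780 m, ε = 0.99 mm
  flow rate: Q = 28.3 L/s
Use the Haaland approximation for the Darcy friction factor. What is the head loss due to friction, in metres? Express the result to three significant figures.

V = 4Q/(πD²) = 4·0.0283/(π·0.175²) = 1.177 m/s
Re = VD/ν = 1.177·0.175/1.29×10^-6 = 1.60×10^5 → turbulent
ε/D = 0.99/175 = 0.00566
Haaland: f = 0.03210
h_f = f(L/D)V²/(2g) = 0.03210·(1780/0.175)·1.177²/(2·9.81) = 23.03 m

h_f ≈ 23.0 m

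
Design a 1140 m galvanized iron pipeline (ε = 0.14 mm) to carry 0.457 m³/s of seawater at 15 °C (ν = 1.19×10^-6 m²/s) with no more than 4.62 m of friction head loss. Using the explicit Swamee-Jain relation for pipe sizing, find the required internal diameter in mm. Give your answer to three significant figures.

D ≈ 588 mm

Swamee-Jain (Type III): D = 0.66·[ε^1.25·(LQ²/(gh_f))^4.75 + ν·Q^9.4·(L/(gh_f))^5.2]^0.04
LQ²/(gh_f) = 5.253; L/(gh_f) = 25.15
Term 1 = ε^1.25·(…)^4.75 = 0.0402; Term 2 = ν·Q^9.4·(…)^5.2 = 0.0145
D = 0.66·(0.0402 + 0.0145)^0.04 = 0.5876 m = 588 mm
Check: V = 1.69 m/s, Re = 8.32×10^5, f = 0.01532, h_f = 4.30 m ≈ 4.62 m ✓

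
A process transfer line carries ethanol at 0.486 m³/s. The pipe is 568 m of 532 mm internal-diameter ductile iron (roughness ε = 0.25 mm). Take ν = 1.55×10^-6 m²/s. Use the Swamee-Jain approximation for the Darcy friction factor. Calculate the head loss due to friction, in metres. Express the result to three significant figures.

h_f ≈ 4.49 m

V = 4Q/(πD²) = 4·0.486/(π·0.532²) = 2.186 m/s
Re = VD/ν = 2.186·0.532/1.55×10^-6 = 7.50×10^5 → turbulent
ε/D = 0.25/532 = 4.70×10^-4
Swamee-Jain: f = 0.01727
h_f = f(L/D)V²/(2g) = 0.01727·(568/0.532)·2.186²/(2·9.81) = 4.491 m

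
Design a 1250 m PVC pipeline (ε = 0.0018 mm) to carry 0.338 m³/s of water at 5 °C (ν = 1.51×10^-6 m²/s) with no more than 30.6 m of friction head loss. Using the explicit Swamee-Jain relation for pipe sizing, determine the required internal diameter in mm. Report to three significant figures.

D ≈ 346 mm

Swamee-Jain (Type III): D = 0.66·[ε^1.25·(LQ²/(gh_f))^4.75 + ν·Q^9.4·(L/(gh_f))^5.2]^0.04
LQ²/(gh_f) = 0.4757; L/(gh_f) = 4.164
Term 1 = ε^1.25·(…)^4.75 = 1.93×10^-9; Term 2 = ν·Q^9.4·(…)^5.2 = 9.38×10^-8
D = 0.66·(1.93×10^-9 + 9.38×10^-8)^0.04 = 0.3458 m = 346 mm
Check: V = 3.60 m/s, Re = 8.24×10^5, f = 0.01211, h_f = 28.9 m ≈ 30.6 m ✓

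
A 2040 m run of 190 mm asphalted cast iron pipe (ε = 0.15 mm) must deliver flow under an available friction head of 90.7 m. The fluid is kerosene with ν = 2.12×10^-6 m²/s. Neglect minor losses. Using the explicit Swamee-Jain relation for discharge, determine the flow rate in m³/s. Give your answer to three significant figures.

Q ≈ 0.0820 m³/s

Swamee-Jain (Type II): Q = -0.965·√(gD⁵h_f/L)·ln[ε/(3.7D) + √(3.17ν²L/(gD³h_f))]
√(gD⁵h_f/L) = √(9.81·0.190⁵·90.7/2040) = 0.01039
ε/(3.7D) = 2.13×10^-4; √(3.17ν²L/(gD³h_f)) = 6.90×10^-5
Q = -0.965·0.01039·ln(2.824×10^-4) = 0.08196 m³/s
Check: V = 2.89 m/s, Re = 2.59×10^5, f = 0.01998, h_f = 91.4 m ≈ 90.7 m ✓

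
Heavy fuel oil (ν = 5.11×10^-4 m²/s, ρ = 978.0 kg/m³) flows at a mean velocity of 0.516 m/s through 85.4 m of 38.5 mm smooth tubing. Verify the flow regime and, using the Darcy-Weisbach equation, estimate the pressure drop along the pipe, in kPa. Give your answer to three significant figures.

Re = VD/ν = 0.516·0.03850/5.11×10^-4 = 38.9 → laminar (Re < 2300)
f = 64/Re = 1.646
h_f = f(L/D)V²/(2g) = 1.646·(85.4/0.03850)·0.516²/(2·9.81) = 49.56 m
Δp = ρg·h_f = 978.0·9.81·49.56 = 475.4 kPa

Δp ≈ 475 kPa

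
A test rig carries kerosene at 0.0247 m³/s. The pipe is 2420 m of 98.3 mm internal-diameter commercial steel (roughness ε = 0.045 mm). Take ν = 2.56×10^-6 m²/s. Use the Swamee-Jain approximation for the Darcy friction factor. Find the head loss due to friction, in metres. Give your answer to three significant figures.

V = 4Q/(πD²) = 4·0.0247/(π·0.0983²) = 3.255 m/s
Re = VD/ν = 3.255·0.0983/2.56×10^-6 = 1.25×10^5 → turbulent
ε/D = 0.045/98.3 = 4.58×10^-4
Swamee-Jain: f = 0.01967
h_f = f(L/D)V²/(2g) = 0.01967·(2420/0.0983)·3.255²/(2·9.81) = 261.4 m

h_f ≈ 261 m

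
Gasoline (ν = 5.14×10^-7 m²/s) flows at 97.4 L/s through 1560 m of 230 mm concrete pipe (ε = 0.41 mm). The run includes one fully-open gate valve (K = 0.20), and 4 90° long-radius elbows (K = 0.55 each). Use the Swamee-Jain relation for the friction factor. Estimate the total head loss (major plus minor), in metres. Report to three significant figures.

V = 4Q/(πD²) = 2.344 m/s; V²/2g = 0.2801 m
Re = 1.05×10^6, ε/D = 0.00178 → f = 0.02299 (Swamee-Jain)
Major: h_f = f(L/D)·V²/2g = 0.02299·6783·0.2801 = 43.67 m
Minor: ΣK = 2.40; h_m = ΣK·V²/2g = 0.6723 m
Total H_L = 43.67 + 0.6723 = 44.34 m

H_L ≈ 44.3 m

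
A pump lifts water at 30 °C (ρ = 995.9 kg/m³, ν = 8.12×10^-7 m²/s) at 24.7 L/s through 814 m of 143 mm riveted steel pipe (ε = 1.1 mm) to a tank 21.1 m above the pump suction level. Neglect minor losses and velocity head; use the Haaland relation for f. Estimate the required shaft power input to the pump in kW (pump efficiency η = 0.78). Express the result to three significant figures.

V = 4Q/(πD²) = 1.538 m/s; Re = 2.71×10^5; ε/D = 0.00769; f = 0.03507
h_f = f(L/D)V²/2g = 24.06 m
Total head H = z + h_f = 21.1 + 24.06 = 45.16 m
P_hyd = ρgQH = 995.9·9.81·0.0247·45.16 = 10.90 kW
P_shaft = P_hyd/η = 10.90/0.78 = 13.97 kW

P_shaft ≈ 14.0 kW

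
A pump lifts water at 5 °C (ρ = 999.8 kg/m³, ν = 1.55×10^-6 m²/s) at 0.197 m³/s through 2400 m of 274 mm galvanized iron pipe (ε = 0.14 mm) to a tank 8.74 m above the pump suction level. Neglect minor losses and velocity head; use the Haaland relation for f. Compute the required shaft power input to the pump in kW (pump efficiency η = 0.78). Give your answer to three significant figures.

V = 4Q/(πD²) = 3.341 m/s; Re = 5.91×10^5; ε/D = 5.11×10^-4; f = 0.01753
h_f = f(L/D)V²/2g = 87.34 m
Total head H = z + h_f = 8.74 + 87.34 = 96.08 m
P_hyd = ρgQH = 999.8·9.81·0.197·96.08 = 185.7 kW
P_shaft = P_hyd/η = 185.7/0.78 = 238.0 kW

P_shaft ≈ 238 kW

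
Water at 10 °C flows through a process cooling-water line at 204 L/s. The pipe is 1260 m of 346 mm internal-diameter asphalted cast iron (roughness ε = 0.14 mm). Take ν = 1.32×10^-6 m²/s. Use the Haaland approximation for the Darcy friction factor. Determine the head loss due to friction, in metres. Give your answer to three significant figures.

h_f ≈ 14.7 m

V = 4Q/(πD²) = 4·0.204/(π·0.346²) = 2.170 m/s
Re = VD/ν = 2.170·0.346/1.32×10^-6 = 5.69×10^5 → turbulent
ε/D = 0.14/346 = 4.05×10^-4
Haaland: f = 0.01683
h_f = f(L/D)V²/(2g) = 0.01683·(1260/0.346)·2.170²/(2·9.81) = 14.71 m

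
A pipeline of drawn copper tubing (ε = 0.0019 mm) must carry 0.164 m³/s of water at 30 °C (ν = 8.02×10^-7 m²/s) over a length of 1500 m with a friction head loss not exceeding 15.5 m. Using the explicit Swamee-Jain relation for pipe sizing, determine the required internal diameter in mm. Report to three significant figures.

D ≈ 307 mm

Swamee-Jain (Type III): D = 0.66·[ε^1.25·(LQ²/(gh_f))^4.75 + ν·Q^9.4·(L/(gh_f))^5.2]^0.04
LQ²/(gh_f) = 0.2653; L/(gh_f) = 9.865
Term 1 = ε^1.25·(…)^4.75 = 1.29×10^-10; Term 2 = ν·Q^9.4·(…)^5.2 = 4.93×10^-9
D = 0.66·(1.29×10^-10 + 4.93×10^-9)^0.04 = 0.3074 m = 307 mm
Check: V = 2.21 m/s, Re = 8.47×10^5, f = 0.01208, h_f = 14.7 m ≈ 15.5 m ✓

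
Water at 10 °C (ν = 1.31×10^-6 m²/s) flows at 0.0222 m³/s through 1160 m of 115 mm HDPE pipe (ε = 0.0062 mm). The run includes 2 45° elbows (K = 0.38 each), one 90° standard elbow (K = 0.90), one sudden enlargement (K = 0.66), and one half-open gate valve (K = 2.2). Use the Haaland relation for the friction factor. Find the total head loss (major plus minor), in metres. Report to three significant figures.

H_L ≈ 38.7 m

V = 4Q/(πD²) = 2.137 m/s; V²/2g = 0.2328 m
Re = 1.88×10^5, ε/D = 5.39×10^-5 → f = 0.01604 (Haaland)
Major: h_f = f(L/D)·V²/2g = 0.01604·10087·0.2328 = 37.67 m
Minor: ΣK = 4.52; h_m = ΣK·V²/2g = 1.052 m
Total H_L = 37.67 + 1.052 = 38.72 m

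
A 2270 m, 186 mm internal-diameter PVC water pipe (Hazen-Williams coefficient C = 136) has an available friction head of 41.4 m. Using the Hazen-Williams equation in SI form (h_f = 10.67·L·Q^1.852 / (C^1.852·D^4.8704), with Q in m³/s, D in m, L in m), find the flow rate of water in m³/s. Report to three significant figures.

Rearranging: Q = [h_f·C^1.852·D^4.8704 / (10.67·L)]^(1/1.852)
Q = [41.4·136^1.852·0.186^4.8704 / (10.67·2270)]^0.540 = 0.05228 m³/s

Q ≈ 0.0523 m³/s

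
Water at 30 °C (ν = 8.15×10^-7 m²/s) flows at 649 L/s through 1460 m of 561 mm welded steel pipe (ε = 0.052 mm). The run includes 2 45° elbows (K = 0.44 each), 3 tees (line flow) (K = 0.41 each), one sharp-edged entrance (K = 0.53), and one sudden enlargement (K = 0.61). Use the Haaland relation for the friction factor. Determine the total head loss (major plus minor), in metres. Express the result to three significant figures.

H_L ≈ 12.7 m

V = 4Q/(πD²) = 2.626 m/s; V²/2g = 0.3514 m
Re = 1.81×10^6, ε/D = 9.27×10^-5 → f = 0.01268 (Haaland)
Major: h_f = f(L/D)·V²/2g = 0.01268·2602·0.3514 = 11.59 m
Minor: ΣK = 3.25; h_m = ΣK·V²/2g = 1.142 m
Total H_L = 11.59 + 1.142 = 12.73 m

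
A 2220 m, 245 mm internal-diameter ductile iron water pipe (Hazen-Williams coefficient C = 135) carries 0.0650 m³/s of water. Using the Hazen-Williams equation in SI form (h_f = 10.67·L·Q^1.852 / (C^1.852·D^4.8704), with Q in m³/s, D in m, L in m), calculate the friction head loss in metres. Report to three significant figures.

h_f ≈ 16.1 m

h_f = 10.67·2220·0.0650^1.852 / (135^1.852·0.245^4.8704) = 16.06 m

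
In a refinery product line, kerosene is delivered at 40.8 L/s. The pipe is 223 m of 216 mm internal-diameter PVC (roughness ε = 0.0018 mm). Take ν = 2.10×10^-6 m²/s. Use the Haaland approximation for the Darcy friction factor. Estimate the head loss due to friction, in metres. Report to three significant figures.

V = 4Q/(πD²) = 4·0.0408/(π·0.216²) = 1.113 m/s
Re = VD/ν = 1.113·0.216/2.10×10^-6 = 1.15×10^5 → turbulent
ε/D = 0.0018/216 = 8.33×10^-6
Haaland: f = 0.01736
h_f = f(L/D)V²/(2g) = 0.01736·(223/0.216)·1.113²/(2·9.81) = 1.133 m

h_f ≈ 1.13 m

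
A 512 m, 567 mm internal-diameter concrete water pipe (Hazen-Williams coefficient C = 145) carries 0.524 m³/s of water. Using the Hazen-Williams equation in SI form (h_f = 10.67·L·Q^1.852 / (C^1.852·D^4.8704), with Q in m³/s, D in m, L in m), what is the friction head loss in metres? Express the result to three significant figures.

h_f ≈ 2.60 m

h_f = 10.67·512·0.524^1.852 / (145^1.852·0.567^4.8704) = 2.600 m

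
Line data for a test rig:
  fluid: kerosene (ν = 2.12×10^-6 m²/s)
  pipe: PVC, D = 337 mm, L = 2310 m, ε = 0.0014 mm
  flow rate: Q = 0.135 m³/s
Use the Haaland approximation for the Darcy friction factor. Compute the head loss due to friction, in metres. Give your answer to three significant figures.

h_f ≈ 12.0 m

V = 4Q/(πD²) = 4·0.135/(π·0.337²) = 1.514 m/s
Re = VD/ν = 1.514·0.337/2.12×10^-6 = 2.41×10^5 → turbulent
ε/D = 0.0014/337 = 4.15×10^-6
Haaland: f = 0.01498
h_f = f(L/D)V²/(2g) = 0.01498·(2310/0.337)·1.514²/(2·9.81) = 11.99 m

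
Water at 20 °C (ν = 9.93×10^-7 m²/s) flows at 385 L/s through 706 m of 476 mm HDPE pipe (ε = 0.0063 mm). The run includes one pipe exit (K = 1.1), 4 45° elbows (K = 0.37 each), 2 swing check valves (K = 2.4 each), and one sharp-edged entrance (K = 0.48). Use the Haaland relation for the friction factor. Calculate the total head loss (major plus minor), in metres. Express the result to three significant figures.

H_L ≈ 6.04 m

V = 4Q/(πD²) = 2.164 m/s; V²/2g = 0.2386 m
Re = 1.04×10^6, ε/D = 1.32×10^-5 → f = 0.01177 (Haaland)
Major: h_f = f(L/D)·V²/2g = 0.01177·1483·0.2386 = 4.163 m
Minor: ΣK = 7.86; h_m = ΣK·V²/2g = 1.875 m
Total H_L = 4.163 + 1.875 = 6.038 m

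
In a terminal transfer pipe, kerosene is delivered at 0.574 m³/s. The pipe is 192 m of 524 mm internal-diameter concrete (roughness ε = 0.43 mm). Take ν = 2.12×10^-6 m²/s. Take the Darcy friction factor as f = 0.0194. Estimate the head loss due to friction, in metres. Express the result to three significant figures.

V = 4Q/(πD²) = 4·0.574/(π·0.524²) = 2.662 m/s
h_f = f(L/D)V²/(2g) = 0.01940·(192/0.524)·2.662²/(2·9.81) = 2.567 m

h_f ≈ 2.57 m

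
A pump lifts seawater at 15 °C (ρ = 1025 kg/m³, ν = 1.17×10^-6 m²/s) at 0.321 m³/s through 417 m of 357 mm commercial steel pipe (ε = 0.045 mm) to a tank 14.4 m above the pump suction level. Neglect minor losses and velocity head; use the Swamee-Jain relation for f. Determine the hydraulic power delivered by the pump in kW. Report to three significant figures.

V = 4Q/(πD²) = 3.207 m/s; Re = 9.79×10^5; ε/D = 1.26×10^-4; f = 0.01390
h_f = f(L/D)V²/2g = 8.509 m
Total head H = z + h_f = 14.4 + 8.509 = 22.91 m
P_hyd = ρgQH = 1025·9.81·0.321·22.91 = 73.94 kW

P_hyd ≈ 73.9 kW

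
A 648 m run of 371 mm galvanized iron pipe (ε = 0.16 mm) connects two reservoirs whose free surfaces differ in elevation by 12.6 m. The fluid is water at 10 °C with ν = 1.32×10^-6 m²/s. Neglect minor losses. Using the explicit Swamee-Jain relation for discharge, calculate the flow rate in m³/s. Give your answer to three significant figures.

Swamee-Jain (Type II): Q = -0.965·√(gD⁵h_f/L)·ln[ε/(3.7D) + √(3.17ν²L/(gD³h_f))]
√(gD⁵h_f/L) = √(9.81·0.371⁵·12.6/648) = 0.03662
ε/(3.7D) = 1.17×10^-4; √(3.17ν²L/(gD³h_f)) = 2.38×10^-5
Q = -0.965·0.03662·ln(1.404×10^-4) = 0.3135 m³/s
Check: V = 2.90 m/s, Re = 8.15×10^5, f = 0.01694, h_f = 12.7 m ≈ 12.6 m ✓

Q ≈ 0.313 m³/s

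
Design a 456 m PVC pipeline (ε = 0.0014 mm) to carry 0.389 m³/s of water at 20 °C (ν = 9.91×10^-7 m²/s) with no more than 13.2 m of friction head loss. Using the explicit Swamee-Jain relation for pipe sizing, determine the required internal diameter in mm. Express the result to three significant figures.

D ≈ 346 mm

Swamee-Jain (Type III): D = 0.66·[ε^1.25·(LQ²/(gh_f))^4.75 + ν·Q^9.4·(L/(gh_f))^5.2]^0.04
LQ²/(gh_f) = 0.5329; L/(gh_f) = 3.521
Term 1 = ε^1.25·(…)^4.75 = 2.42×10^-9; Term 2 = ν·Q^9.4·(…)^5.2 = 9.65×10^-8
D = 0.66·(2.42×10^-9 + 9.65×10^-8)^0.04 = 0.3462 m = 346 mm
Check: V = 4.13 m/s, Re = 1.44×10^6, f = 0.01105, h_f = 12.7 m ≈ 13.2 m ✓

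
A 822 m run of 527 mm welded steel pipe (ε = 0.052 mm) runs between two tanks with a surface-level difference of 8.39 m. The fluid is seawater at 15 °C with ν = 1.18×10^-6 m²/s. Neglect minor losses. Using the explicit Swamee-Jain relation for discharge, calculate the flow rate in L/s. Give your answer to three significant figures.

Swamee-Jain (Type II): Q = -0.965·√(gD⁵h_f/L)·ln[ε/(3.7D) + √(3.17ν²L/(gD³h_f))]
√(gD⁵h_f/L) = √(9.81·0.527⁵·8.39/822) = 0.06380
ε/(3.7D) = 2.67×10^-5; √(3.17ν²L/(gD³h_f)) = 1.74×10^-5
Q = -0.965·0.06380·ln(4.402×10^-5) = 0.6175 m³/s
Check: V = 2.83 m/s, Re = 1.26×10^6, f = 0.01324, h_f = 8.44 m ≈ 8.39 m ✓

Q ≈ 618 L/s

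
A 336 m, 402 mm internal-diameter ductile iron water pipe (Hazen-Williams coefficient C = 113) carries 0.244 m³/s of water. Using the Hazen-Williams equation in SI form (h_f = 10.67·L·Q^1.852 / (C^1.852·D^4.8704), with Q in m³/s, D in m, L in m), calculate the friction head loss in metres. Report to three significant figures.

h_f ≈ 3.51 m

h_f = 10.67·336·0.244^1.852 / (113^1.852·0.402^4.8704) = 3.509 m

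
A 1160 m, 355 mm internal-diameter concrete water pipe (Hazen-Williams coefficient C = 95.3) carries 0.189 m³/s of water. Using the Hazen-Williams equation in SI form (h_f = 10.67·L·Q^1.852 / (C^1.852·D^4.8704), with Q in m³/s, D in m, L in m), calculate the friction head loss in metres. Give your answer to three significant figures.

h_f = 10.67·1160·0.189^1.852 / (95.3^1.852·0.355^4.8704) = 18.96 m

h_f ≈ 19.0 m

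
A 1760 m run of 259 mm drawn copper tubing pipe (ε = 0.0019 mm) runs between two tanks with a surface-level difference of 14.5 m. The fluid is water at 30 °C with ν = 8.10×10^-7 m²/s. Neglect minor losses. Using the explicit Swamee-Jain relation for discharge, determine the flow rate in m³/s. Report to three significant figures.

Q ≈ 0.0947 m³/s

Swamee-Jain (Type II): Q = -0.965·√(gD⁵h_f/L)·ln[ε/(3.7D) + √(3.17ν²L/(gD³h_f))]
√(gD⁵h_f/L) = √(9.81·0.259⁵·14.5/1760) = 0.009705
ε/(3.7D) = 1.98×10^-6; √(3.17ν²L/(gD³h_f)) = 3.85×10^-5
Q = -0.965·0.009705·ln(4.047×10^-5) = 0.09473 m³/s
Check: V = 1.80 m/s, Re = 5.75×10^5, f = 0.01290, h_f = 14.4 m ≈ 14.5 m ✓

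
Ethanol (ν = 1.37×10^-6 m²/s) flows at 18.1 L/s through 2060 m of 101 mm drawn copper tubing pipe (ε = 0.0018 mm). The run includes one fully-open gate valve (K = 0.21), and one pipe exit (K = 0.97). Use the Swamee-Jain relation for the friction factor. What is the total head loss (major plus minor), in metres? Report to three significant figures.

V = 4Q/(πD²) = 2.259 m/s; V²/2g = 0.2601 m
Re = 1.67×10^5, ε/D = 1.78×10^-5 → f = 0.01625 (Swamee-Jain)
Major: h_f = f(L/D)·V²/2g = 0.01625·20396·0.2601 = 86.20 m
Minor: ΣK = 1.18; h_m = ΣK·V²/2g = 0.3070 m
Total H_L = 86.20 + 0.3070 = 86.51 m

H_L ≈ 86.5 m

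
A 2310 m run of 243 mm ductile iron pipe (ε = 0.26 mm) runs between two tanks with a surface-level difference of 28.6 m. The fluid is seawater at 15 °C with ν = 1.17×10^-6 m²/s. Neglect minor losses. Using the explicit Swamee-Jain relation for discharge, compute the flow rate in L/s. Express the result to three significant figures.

Swamee-Jain (Type II): Q = -0.965·√(gD⁵h_f/L)·ln[ε/(3.7D) + √(3.17ν²L/(gD³h_f))]
√(gD⁵h_f/L) = √(9.81·0.243⁵·28.6/2310) = 0.01014
ε/(3.7D) = 2.89×10^-4; √(3.17ν²L/(gD³h_f)) = 4.99×10^-5
Q = -0.965·0.01014·ln(3.391×10^-4) = 0.07821 m³/s
Check: V = 1.69 m/s, Re = 3.50×10^5, f = 0.02090, h_f = 28.8 m ≈ 28.6 m ✓

Q ≈ 78.2 L/s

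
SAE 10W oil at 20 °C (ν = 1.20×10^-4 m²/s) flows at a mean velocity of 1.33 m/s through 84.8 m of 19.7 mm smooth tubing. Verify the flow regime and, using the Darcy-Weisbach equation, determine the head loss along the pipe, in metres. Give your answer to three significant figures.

h_f ≈ 114 m

Re = VD/ν = 1.33·0.01970/1.20×10^-4 = 218 → laminar (Re < 2300)
f = 64/Re = 0.2931
h_f = f(L/D)V²/(2g) = 0.2931·(84.8/0.01970)·1.33²/(2·9.81) = 113.8 m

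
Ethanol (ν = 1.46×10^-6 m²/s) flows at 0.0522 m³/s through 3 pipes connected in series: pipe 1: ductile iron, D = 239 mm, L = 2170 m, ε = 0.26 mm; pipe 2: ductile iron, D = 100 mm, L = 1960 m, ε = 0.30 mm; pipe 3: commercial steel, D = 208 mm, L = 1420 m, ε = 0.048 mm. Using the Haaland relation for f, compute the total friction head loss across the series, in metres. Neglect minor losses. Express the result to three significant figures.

H ≈ 1200 m

Pipe 1: V = 1.164 m/s, Re = 1.90×10^5, ε/D = 0.00109, f = 0.02131, h_1 = f(L/D)V²/2g = 13.35 m
Pipe 2: V = 6.646 m/s, Re = 4.55×10^5, ε/D = 0.00300, f = 0.02649, h_2 = f(L/D)V²/2g = 1169 m
Pipe 3: V = 1.536 m/s, Re = 2.19×10^5, ε/D = 2.31×10^-4, f = 0.01688, h_3 = f(L/D)V²/2g = 13.86 m
Series → Q common, losses add: H = Σh = 1196 m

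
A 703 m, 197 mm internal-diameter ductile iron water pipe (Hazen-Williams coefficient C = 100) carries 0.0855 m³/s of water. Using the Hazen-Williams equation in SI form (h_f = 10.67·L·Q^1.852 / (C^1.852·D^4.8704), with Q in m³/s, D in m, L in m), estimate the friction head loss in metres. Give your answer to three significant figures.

h_f ≈ 42.6 m

h_f = 10.67·703·0.0855^1.852 / (100^1.852·0.197^4.8704) = 42.59 m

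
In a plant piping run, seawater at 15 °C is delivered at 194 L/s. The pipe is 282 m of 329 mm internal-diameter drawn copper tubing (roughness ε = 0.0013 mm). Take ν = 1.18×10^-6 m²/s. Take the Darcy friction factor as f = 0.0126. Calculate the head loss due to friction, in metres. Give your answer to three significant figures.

h_f ≈ 2.87 m

V = 4Q/(πD²) = 4·0.194/(π·0.329²) = 2.282 m/s
h_f = f(L/D)V²/(2g) = 0.01260·(282/0.329)·2.282²/(2·9.81) = 2.867 m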